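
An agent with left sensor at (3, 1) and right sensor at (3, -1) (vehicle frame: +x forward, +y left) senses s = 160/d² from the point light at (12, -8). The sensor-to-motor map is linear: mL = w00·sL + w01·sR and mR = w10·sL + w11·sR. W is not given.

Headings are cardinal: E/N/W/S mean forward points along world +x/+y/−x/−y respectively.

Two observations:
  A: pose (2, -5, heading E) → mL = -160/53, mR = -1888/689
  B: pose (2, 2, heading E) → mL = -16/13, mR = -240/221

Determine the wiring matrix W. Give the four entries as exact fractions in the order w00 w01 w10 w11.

obs A: pose=(2,-5,E) → sL=32/13, sR=160/53, mL=-160/53, mR=-1888/689
obs B: pose=(2,2,E) → sL=16/17, sR=16/13, mL=-16/13, mR=-240/221
sensor matrix S = [[32/13, 160/53], [16/17, 16/13]]; det S = 28672/152269
solve [mL_A; mL_B] = S·[w00; w01] and [mR_A; mR_B] = S·[w10; w11]:
  w00 = 0, w01 = -1, w10 = -1/2, w11 = -1/2

0 -1 -1/2 -1/2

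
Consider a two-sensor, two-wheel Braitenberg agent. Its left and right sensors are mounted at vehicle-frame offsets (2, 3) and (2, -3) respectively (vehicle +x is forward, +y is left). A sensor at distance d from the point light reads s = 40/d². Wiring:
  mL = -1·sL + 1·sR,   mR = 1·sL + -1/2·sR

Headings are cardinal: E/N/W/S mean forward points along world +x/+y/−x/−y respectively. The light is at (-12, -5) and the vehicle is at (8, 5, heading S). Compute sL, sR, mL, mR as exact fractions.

40/593 40/353 9600/209329 2260/209329

left sensor world pos  = (11, 3); dL² = 593
right sensor world pos = (5, 3); dR² = 353
sL = 40/593 = 40/593
sR = 40/353 = 40/353
mL = -1·sL + 1·sR = 9600/209329
mR = 1·sL + -1/2·sR = 2260/209329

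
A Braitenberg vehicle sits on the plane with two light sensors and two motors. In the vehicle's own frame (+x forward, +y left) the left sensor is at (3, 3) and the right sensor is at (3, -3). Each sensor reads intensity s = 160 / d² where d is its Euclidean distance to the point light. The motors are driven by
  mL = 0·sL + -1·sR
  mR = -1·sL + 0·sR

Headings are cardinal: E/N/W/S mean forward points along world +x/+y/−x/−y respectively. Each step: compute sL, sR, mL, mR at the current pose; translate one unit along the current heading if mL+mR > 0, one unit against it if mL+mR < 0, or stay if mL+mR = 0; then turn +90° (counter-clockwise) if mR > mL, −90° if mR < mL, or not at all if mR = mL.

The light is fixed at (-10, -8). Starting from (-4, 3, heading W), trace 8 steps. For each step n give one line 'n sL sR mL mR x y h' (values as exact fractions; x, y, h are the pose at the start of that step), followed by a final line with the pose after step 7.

0 160/73 32/41 -32/41 -160/73 -4 3 W
1 40/53 20/37 -20/37 -40/53 -3 3 N
2 160/269 160/149 -160/149 -160/269 -3 2 E
3 80/89 16/25 -16/25 -80/89 -4 2 N
4 32/45 160/117 -160/117 -32/45 -4 1 E
5 40/37 10/13 -10/13 -40/37 -5 1 N
6 32/37 160/89 -160/89 -32/37 -5 0 E
7 80/61 16/17 -16/17 -80/61 -6 0 N
final -6 -1 E

n=0: pose=(-4,3,W); sL=160/73, sR=32/41; mL=-32/41, mR=-160/73; mL+mR=-8896/2993 → advance -1; mR−mL=-4224/2993 → turn -1·90°
n=1: pose=(-3,3,N); sL=40/53, sR=20/37; mL=-20/37, mR=-40/53; mL+mR=-2540/1961 → advance -1; mR−mL=-420/1961 → turn -1·90°
n=2: pose=(-3,2,E); sL=160/269, sR=160/149; mL=-160/149, mR=-160/269; mL+mR=-66880/40081 → advance -1; mR−mL=19200/40081 → turn +1·90°
n=3: pose=(-4,2,N); sL=80/89, sR=16/25; mL=-16/25, mR=-80/89; mL+mR=-3424/2225 → advance -1; mR−mL=-576/2225 → turn -1·90°
n=4: pose=(-4,1,E); sL=32/45, sR=160/117; mL=-160/117, mR=-32/45; mL+mR=-1216/585 → advance -1; mR−mL=128/195 → turn +1·90°
n=5: pose=(-5,1,N); sL=40/37, sR=10/13; mL=-10/13, mR=-40/37; mL+mR=-890/481 → advance -1; mR−mL=-150/481 → turn -1·90°
n=6: pose=(-5,0,E); sL=32/37, sR=160/89; mL=-160/89, mR=-32/37; mL+mR=-8768/3293 → advance -1; mR−mL=3072/3293 → turn +1·90°
n=7: pose=(-6,0,N); sL=80/61, sR=16/17; mL=-16/17, mR=-80/61; mL+mR=-2336/1037 → advance -1; mR−mL=-384/1037 → turn -1·90°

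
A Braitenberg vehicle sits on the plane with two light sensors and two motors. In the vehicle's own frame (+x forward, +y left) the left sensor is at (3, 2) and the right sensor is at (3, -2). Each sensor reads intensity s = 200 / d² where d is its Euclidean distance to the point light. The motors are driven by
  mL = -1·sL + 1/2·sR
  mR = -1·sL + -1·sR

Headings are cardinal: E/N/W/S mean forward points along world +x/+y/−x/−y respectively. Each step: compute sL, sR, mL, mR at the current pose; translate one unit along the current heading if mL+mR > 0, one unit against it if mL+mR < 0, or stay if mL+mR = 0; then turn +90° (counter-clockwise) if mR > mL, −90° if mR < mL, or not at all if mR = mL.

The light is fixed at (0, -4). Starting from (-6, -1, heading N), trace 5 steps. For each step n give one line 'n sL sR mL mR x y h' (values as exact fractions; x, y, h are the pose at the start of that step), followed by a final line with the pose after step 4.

0 2 50/13 -1/13 -76/13 -6 -1 N
1 8 200/9 28/9 -272/9 -6 -2 E
2 100/13 100/41 -3450/533 -5400/533 -7 -2 S
3 200/101 8/5 -596/505 -1808/505 -7 -1 W
4 2 50/13 -1/13 -76/13 -6 -1 N
final -6 -2 E

n=0: pose=(-6,-1,N); sL=2, sR=50/13; mL=-1/13, mR=-76/13; mL+mR=-77/13 → advance -1; mR−mL=-75/13 → turn -1·90°
n=1: pose=(-6,-2,E); sL=8, sR=200/9; mL=28/9, mR=-272/9; mL+mR=-244/9 → advance -1; mR−mL=-100/3 → turn -1·90°
n=2: pose=(-7,-2,S); sL=100/13, sR=100/41; mL=-3450/533, mR=-5400/533; mL+mR=-8850/533 → advance -1; mR−mL=-150/41 → turn -1·90°
n=3: pose=(-7,-1,W); sL=200/101, sR=8/5; mL=-596/505, mR=-1808/505; mL+mR=-2404/505 → advance -1; mR−mL=-12/5 → turn -1·90°
n=4: pose=(-6,-1,N); sL=2, sR=50/13; mL=-1/13, mR=-76/13; mL+mR=-77/13 → advance -1; mR−mL=-75/13 → turn -1·90°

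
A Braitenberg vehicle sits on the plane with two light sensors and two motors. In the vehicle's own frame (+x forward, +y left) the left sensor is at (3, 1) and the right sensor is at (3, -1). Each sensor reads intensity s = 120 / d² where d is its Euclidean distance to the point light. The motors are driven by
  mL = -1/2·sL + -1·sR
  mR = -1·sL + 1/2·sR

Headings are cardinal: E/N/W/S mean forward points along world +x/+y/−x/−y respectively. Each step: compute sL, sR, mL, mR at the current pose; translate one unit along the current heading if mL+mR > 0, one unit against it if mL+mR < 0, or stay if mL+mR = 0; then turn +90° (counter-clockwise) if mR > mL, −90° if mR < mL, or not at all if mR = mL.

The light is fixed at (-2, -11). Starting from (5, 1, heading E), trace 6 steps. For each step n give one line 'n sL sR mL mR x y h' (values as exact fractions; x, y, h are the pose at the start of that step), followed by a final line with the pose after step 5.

n=0: pose=(5,1,E); sL=120/269, sR=120/221; mL=-45540/59449, mR=-10380/59449; mL+mR=-55920/59449 → advance -1; mR−mL=35160/59449 → turn +1·90°
n=1: pose=(4,1,N); sL=12/25, sR=60/137; mL=-2322/3425, mR=-894/3425; mL+mR=-3216/3425 → advance -1; mR−mL=1428/3425 → turn +1·90°
n=2: pose=(4,0,W); sL=120/109, sR=40/51; mL=-7420/5559, mR=-3940/5559; mL+mR=-11360/5559 → advance -1; mR−mL=1160/1853 → turn +1·90°
n=3: pose=(5,0,S); sL=15/16, sR=6/5; mL=-267/160, mR=-27/80; mL+mR=-321/160 → advance -1; mR−mL=213/160 → turn +1·90°
n=4: pose=(5,1,E); sL=120/269, sR=120/221; mL=-45540/59449, mR=-10380/59449; mL+mR=-55920/59449 → advance -1; mR−mL=35160/59449 → turn +1·90°
n=5: pose=(4,1,N); sL=12/25, sR=60/137; mL=-2322/3425, mR=-894/3425; mL+mR=-3216/3425 → advance -1; mR−mL=1428/3425 → turn +1·90°

0 120/269 120/221 -45540/59449 -10380/59449 5 1 E
1 12/25 60/137 -2322/3425 -894/3425 4 1 N
2 120/109 40/51 -7420/5559 -3940/5559 4 0 W
3 15/16 6/5 -267/160 -27/80 5 0 S
4 120/269 120/221 -45540/59449 -10380/59449 5 1 E
5 12/25 60/137 -2322/3425 -894/3425 4 1 N
final 4 0 W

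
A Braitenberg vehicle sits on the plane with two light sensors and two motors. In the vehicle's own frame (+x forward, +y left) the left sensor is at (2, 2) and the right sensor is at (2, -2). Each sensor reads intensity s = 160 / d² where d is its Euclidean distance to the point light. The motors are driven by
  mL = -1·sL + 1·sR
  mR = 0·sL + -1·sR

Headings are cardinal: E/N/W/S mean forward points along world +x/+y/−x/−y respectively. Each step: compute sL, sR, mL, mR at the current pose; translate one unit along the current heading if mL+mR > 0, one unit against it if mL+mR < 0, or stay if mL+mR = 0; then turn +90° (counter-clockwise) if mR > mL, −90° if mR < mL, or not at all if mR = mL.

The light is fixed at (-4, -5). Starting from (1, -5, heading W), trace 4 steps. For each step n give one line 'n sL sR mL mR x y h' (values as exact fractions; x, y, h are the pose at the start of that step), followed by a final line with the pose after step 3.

0 160/13 160/13 0 -160/13 1 -5 W
1 8 40/17 -96/17 -40/17 2 -5 N
2 32/5 160/17 256/85 -160/17 2 -6 W
3 80/13 80/41 -2240/533 -80/41 3 -6 N
final 3 -7 W

n=0: pose=(1,-5,W); sL=160/13, sR=160/13; mL=0, mR=-160/13; mL+mR=-160/13 → advance -1; mR−mL=-160/13 → turn -1·90°
n=1: pose=(2,-5,N); sL=8, sR=40/17; mL=-96/17, mR=-40/17; mL+mR=-8 → advance -1; mR−mL=56/17 → turn +1·90°
n=2: pose=(2,-6,W); sL=32/5, sR=160/17; mL=256/85, mR=-160/17; mL+mR=-32/5 → advance -1; mR−mL=-1056/85 → turn -1·90°
n=3: pose=(3,-6,N); sL=80/13, sR=80/41; mL=-2240/533, mR=-80/41; mL+mR=-80/13 → advance -1; mR−mL=1200/533 → turn +1·90°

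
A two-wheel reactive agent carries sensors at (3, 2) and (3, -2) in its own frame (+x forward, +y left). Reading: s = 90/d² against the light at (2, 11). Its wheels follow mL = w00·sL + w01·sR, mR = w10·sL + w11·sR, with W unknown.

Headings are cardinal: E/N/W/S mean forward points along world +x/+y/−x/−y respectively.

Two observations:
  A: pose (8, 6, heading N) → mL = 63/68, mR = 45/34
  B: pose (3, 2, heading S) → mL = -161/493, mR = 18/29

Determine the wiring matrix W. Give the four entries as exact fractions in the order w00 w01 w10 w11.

1/2 -1 0 1

obs A: pose=(8,6,N) → sL=9/2, sR=45/34, mL=63/68, mR=45/34
obs B: pose=(3,2,S) → sL=10/17, sR=18/29, mL=-161/493, mR=18/29
sensor matrix S = [[9/2, 45/34], [10/17, 18/29]]; det S = 16884/8381
solve [mL_A; mL_B] = S·[w00; w01] and [mR_A; mR_B] = S·[w10; w11]:
  w00 = 1/2, w01 = -1, w10 = 0, w11 = 1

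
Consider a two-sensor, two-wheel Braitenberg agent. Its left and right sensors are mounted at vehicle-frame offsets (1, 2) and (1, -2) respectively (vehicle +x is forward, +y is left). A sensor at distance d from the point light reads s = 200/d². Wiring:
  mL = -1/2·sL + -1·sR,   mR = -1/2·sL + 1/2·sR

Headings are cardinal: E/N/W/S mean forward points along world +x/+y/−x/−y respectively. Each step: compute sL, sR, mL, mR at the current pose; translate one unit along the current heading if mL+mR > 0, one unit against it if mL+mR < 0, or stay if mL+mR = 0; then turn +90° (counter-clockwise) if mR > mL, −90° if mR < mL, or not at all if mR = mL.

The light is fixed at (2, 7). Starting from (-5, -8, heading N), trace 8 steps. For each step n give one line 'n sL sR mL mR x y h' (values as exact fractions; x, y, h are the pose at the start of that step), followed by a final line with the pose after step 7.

n=0: pose=(-5,-8,N); sL=200/277, sR=200/221; mL=-77500/61217, mR=5600/61217; mL+mR=-71900/61217 → advance -1; mR−mL=300/221 → turn +1·90°
n=1: pose=(-5,-9,W); sL=50/97, sR=10/13; mL=-1295/1261, mR=160/1261; mL+mR=-1135/1261 → advance -1; mR−mL=15/13 → turn +1·90°
n=2: pose=(-4,-9,S); sL=40/61, sR=200/353; mL=-19260/21533, mR=-960/21533; mL+mR=-20220/21533 → advance -1; mR−mL=300/353 → turn +1·90°
n=3: pose=(-4,-8,E); sL=100/97, sR=100/157; mL=-17550/15229, mR=-3000/15229; mL+mR=-20550/15229 → advance -1; mR−mL=150/157 → turn +1·90°
n=4: pose=(-5,-8,N); sL=200/277, sR=200/221; mL=-77500/61217, mR=5600/61217; mL+mR=-71900/61217 → advance -1; mR−mL=300/221 → turn +1·90°
n=5: pose=(-5,-9,W); sL=50/97, sR=10/13; mL=-1295/1261, mR=160/1261; mL+mR=-1135/1261 → advance -1; mR−mL=15/13 → turn +1·90°
n=6: pose=(-4,-9,S); sL=40/61, sR=200/353; mL=-19260/21533, mR=-960/21533; mL+mR=-20220/21533 → advance -1; mR−mL=300/353 → turn +1·90°
n=7: pose=(-4,-8,E); sL=100/97, sR=100/157; mL=-17550/15229, mR=-3000/15229; mL+mR=-20550/15229 → advance -1; mR−mL=150/157 → turn +1·90°

0 200/277 200/221 -77500/61217 5600/61217 -5 -8 N
1 50/97 10/13 -1295/1261 160/1261 -5 -9 W
2 40/61 200/353 -19260/21533 -960/21533 -4 -9 S
3 100/97 100/157 -17550/15229 -3000/15229 -4 -8 E
4 200/277 200/221 -77500/61217 5600/61217 -5 -8 N
5 50/97 10/13 -1295/1261 160/1261 -5 -9 W
6 40/61 200/353 -19260/21533 -960/21533 -4 -9 S
7 100/97 100/157 -17550/15229 -3000/15229 -4 -8 E
final -5 -8 N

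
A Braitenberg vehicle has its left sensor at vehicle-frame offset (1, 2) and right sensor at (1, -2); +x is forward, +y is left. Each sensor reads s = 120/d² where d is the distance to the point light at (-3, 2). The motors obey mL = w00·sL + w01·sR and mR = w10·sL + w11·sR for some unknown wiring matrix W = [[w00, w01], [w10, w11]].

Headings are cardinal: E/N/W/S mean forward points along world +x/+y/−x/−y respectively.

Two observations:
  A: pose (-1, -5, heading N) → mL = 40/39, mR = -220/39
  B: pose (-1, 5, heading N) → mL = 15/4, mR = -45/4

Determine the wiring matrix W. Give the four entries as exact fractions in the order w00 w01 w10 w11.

1 -1 -1 -1

obs A: pose=(-1,-5,N) → sL=10/3, sR=30/13, mL=40/39, mR=-220/39
obs B: pose=(-1,5,N) → sL=15/2, sR=15/4, mL=15/4, mR=-45/4
sensor matrix S = [[10/3, 30/13], [15/2, 15/4]]; det S = -125/26
solve [mL_A; mL_B] = S·[w00; w01] and [mR_A; mR_B] = S·[w10; w11]:
  w00 = 1, w01 = -1, w10 = -1, w11 = -1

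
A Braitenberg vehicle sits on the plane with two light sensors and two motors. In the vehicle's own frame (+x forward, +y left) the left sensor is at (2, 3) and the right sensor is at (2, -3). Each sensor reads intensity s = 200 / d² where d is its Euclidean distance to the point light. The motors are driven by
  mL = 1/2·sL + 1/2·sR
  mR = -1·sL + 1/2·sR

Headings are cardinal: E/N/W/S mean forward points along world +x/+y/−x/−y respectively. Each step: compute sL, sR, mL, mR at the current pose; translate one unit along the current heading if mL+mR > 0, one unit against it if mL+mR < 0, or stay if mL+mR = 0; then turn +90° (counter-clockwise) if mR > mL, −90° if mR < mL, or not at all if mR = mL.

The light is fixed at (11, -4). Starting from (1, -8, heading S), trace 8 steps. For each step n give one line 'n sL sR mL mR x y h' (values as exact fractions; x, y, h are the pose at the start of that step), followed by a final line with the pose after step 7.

n=0: pose=(1,-8,S); sL=40/17, sR=40/41; mL=1160/697, mR=-1300/697; mL+mR=-140/697 → advance -1; mR−mL=-60/17 → turn -1·90°
n=1: pose=(1,-7,W); sL=10/9, sR=25/18; mL=5/4, mR=-5/12; mL+mR=5/6 → advance +1; mR−mL=-5/3 → turn -1·90°
n=2: pose=(0,-7,N); sL=200/197, sR=40/13; mL=5240/2561, mR=1340/2561; mL+mR=6580/2561 → advance +1; mR−mL=-300/197 → turn -1·90°
n=3: pose=(0,-6,E); sL=100/41, sR=100/53; mL=4700/2173, mR=-3250/2173; mL+mR=1450/2173 → advance +1; mR−mL=-150/41 → turn -1·90°
n=4: pose=(1,-6,S); sL=40/13, sR=40/37; mL=1000/481, mR=-1220/481; mL+mR=-220/481 → advance -1; mR−mL=-60/13 → turn -1·90°
n=5: pose=(1,-5,W); sL=5/4, sR=50/37; mL=385/296, mR=-85/148; mL+mR=215/296 → advance +1; mR−mL=-15/8 → turn -1·90°
n=6: pose=(0,-5,N); sL=200/197, sR=40/13; mL=5240/2561, mR=1340/2561; mL+mR=6580/2561 → advance +1; mR−mL=-300/197 → turn -1·90°
n=7: pose=(0,-4,E); sL=20/9, sR=20/9; mL=20/9, mR=-10/9; mL+mR=10/9 → advance +1; mR−mL=-10/3 → turn -1·90°

0 40/17 40/41 1160/697 -1300/697 1 -8 S
1 10/9 25/18 5/4 -5/12 1 -7 W
2 200/197 40/13 5240/2561 1340/2561 0 -7 N
3 100/41 100/53 4700/2173 -3250/2173 0 -6 E
4 40/13 40/37 1000/481 -1220/481 1 -6 S
5 5/4 50/37 385/296 -85/148 1 -5 W
6 200/197 40/13 5240/2561 1340/2561 0 -5 N
7 20/9 20/9 20/9 -10/9 0 -4 E
final 1 -4 S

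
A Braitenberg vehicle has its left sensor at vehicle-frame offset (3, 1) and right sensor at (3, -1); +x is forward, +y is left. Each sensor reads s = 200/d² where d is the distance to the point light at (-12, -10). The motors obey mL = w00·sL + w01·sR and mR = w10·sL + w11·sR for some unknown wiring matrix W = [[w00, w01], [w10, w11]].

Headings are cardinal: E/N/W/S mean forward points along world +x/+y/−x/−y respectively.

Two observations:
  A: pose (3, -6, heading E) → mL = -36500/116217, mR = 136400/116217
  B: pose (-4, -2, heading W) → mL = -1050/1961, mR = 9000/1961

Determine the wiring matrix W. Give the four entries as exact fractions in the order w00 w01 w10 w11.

1/2 -1 1 1

obs A: pose=(3,-6,E) → sL=200/349, sR=200/333, mL=-36500/116217, mR=136400/116217
obs B: pose=(-4,-2,W) → sL=100/37, sR=100/53, mL=-1050/1961, mR=9000/1961
sensor matrix S = [[200/349, 200/333], [100/37, 100/53]]; det S = -123520000/227901537
solve [mL_A; mL_B] = S·[w00; w01] and [mR_A; mR_B] = S·[w10; w11]:
  w00 = 1/2, w01 = -1, w10 = 1, w11 = 1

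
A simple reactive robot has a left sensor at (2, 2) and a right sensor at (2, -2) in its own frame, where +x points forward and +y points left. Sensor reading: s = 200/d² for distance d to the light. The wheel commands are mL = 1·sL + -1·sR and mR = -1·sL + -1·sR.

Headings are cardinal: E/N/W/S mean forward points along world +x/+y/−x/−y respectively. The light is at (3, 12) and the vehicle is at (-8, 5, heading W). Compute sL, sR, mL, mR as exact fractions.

left sensor world pos  = (-10, 3); dL² = 250
right sensor world pos = (-10, 7); dR² = 194
sL = 200/250 = 4/5
sR = 200/194 = 100/97
mL = 1·sL + -1·sR = -112/485
mR = -1·sL + -1·sR = -888/485

4/5 100/97 -112/485 -888/485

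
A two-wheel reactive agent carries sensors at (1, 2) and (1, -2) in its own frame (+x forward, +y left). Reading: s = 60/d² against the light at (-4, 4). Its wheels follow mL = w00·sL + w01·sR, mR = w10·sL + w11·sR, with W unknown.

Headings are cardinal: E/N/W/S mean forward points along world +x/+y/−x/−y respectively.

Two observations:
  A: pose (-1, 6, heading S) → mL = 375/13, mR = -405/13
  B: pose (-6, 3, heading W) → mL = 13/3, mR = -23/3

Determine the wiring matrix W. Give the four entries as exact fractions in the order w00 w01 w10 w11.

-1/2 1 -1/2 -1

obs A: pose=(-1,6,S) → sL=30/13, sR=30, mL=375/13, mR=-405/13
obs B: pose=(-6,3,W) → sL=10/3, sR=6, mL=13/3, mR=-23/3
sensor matrix S = [[30/13, 30], [10/3, 6]]; det S = -1120/13
solve [mL_A; mL_B] = S·[w00; w01] and [mR_A; mR_B] = S·[w10; w11]:
  w00 = -1/2, w01 = 1, w10 = -1/2, w11 = -1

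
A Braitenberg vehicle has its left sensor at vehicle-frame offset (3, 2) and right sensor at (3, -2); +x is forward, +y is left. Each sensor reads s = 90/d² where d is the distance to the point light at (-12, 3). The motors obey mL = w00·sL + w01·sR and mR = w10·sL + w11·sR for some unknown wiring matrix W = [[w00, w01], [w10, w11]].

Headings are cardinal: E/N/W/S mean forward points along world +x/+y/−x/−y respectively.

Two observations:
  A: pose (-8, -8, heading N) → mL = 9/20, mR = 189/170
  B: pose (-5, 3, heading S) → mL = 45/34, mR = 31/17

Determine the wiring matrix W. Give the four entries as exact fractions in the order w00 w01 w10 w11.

0 1/2 1/2 1/2

obs A: pose=(-8,-8,N) → sL=45/34, sR=9/10, mL=9/20, mR=189/170
obs B: pose=(-5,3,S) → sL=1, sR=45/17, mL=45/34, mR=31/17
sensor matrix S = [[45/34, 9/10], [1, 45/17]]; det S = 3762/1445
solve [mL_A; mL_B] = S·[w00; w01] and [mR_A; mR_B] = S·[w10; w11]:
  w00 = 0, w01 = 1/2, w10 = 1/2, w11 = 1/2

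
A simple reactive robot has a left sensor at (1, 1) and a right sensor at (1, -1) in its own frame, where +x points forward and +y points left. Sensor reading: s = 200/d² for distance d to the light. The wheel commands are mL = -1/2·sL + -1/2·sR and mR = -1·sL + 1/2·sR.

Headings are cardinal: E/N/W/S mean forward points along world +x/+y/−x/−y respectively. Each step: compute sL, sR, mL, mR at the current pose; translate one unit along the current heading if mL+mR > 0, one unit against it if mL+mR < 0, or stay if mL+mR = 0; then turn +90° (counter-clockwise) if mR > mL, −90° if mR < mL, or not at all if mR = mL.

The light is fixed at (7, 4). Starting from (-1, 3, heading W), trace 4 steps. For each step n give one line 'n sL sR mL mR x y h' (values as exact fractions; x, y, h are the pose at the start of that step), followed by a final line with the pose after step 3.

0 40/17 200/81 -3320/1377 -1540/1377 -1 3 W
1 5 50/17 -135/34 -60/17 0 3 S
2 200/37 200/37 -200/37 -100/37 0 4 E
3 100/41 4 -132/41 -18/41 -1 4 N
final -1 3 W

n=0: pose=(-1,3,W); sL=40/17, sR=200/81; mL=-3320/1377, mR=-1540/1377; mL+mR=-60/17 → advance -1; mR−mL=1780/1377 → turn +1·90°
n=1: pose=(0,3,S); sL=5, sR=50/17; mL=-135/34, mR=-60/17; mL+mR=-15/2 → advance -1; mR−mL=15/34 → turn +1·90°
n=2: pose=(0,4,E); sL=200/37, sR=200/37; mL=-200/37, mR=-100/37; mL+mR=-300/37 → advance -1; mR−mL=100/37 → turn +1·90°
n=3: pose=(-1,4,N); sL=100/41, sR=4; mL=-132/41, mR=-18/41; mL+mR=-150/41 → advance -1; mR−mL=114/41 → turn +1·90°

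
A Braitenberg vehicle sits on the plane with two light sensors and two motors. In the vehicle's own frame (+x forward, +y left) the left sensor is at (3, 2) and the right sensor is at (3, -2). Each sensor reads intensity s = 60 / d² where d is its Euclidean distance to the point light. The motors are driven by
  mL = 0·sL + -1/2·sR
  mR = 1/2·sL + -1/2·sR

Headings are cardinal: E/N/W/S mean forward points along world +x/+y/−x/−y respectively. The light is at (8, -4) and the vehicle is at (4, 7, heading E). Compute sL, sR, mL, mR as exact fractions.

left sensor world pos  = (7, 9); dL² = 170
right sensor world pos = (7, 5); dR² = 82
sL = 60/170 = 6/17
sR = 60/82 = 30/41
mL = 0·sL + -1/2·sR = -15/41
mR = 1/2·sL + -1/2·sR = -132/697

6/17 30/41 -15/41 -132/697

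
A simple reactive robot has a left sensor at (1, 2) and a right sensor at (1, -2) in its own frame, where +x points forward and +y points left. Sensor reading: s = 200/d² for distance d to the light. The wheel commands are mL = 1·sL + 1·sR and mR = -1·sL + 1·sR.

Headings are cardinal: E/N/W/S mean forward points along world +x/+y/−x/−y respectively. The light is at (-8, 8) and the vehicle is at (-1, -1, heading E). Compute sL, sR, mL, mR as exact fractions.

200/113 40/37 11920/4181 -2880/4181

left sensor world pos  = (0, 1); dL² = 113
right sensor world pos = (0, -3); dR² = 185
sL = 200/113 = 200/113
sR = 200/185 = 40/37
mL = 1·sL + 1·sR = 11920/4181
mR = -1·sL + 1·sR = -2880/4181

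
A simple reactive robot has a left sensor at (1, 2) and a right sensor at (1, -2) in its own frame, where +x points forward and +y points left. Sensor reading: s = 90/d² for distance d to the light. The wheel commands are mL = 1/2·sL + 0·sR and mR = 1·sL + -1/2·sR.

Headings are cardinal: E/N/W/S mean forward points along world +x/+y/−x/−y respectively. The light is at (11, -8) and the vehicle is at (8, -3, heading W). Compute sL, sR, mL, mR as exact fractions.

18/5 18/13 9/5 189/65

left sensor world pos  = (7, -5); dL² = 25
right sensor world pos = (7, -1); dR² = 65
sL = 90/25 = 18/5
sR = 90/65 = 18/13
mL = 1/2·sL + 0·sR = 9/5
mR = 1·sL + -1/2·sR = 189/65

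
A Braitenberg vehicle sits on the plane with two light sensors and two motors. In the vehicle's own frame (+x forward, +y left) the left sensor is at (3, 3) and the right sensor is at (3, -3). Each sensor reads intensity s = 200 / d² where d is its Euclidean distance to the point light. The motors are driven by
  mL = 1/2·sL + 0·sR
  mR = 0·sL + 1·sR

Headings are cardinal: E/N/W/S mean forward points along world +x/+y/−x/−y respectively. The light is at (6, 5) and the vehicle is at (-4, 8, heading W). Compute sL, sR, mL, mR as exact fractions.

200/169 40/41 100/169 40/41

left sensor world pos  = (-7, 5); dL² = 169
right sensor world pos = (-7, 11); dR² = 205
sL = 200/169 = 200/169
sR = 200/205 = 40/41
mL = 1/2·sL + 0·sR = 100/169
mR = 0·sL + 1·sR = 40/41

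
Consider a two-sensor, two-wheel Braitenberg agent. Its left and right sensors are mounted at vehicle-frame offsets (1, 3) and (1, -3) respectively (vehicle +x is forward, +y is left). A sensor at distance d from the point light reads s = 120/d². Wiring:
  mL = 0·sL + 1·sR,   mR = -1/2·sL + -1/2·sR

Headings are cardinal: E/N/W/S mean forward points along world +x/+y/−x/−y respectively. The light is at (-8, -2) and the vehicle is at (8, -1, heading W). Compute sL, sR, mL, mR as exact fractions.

left sensor world pos  = (7, -4); dL² = 229
right sensor world pos = (7, 2); dR² = 241
sL = 120/229 = 120/229
sR = 120/241 = 120/241
mL = 0·sL + 1·sR = 120/241
mR = -1/2·sL + -1/2·sR = -28200/55189

120/229 120/241 120/241 -28200/55189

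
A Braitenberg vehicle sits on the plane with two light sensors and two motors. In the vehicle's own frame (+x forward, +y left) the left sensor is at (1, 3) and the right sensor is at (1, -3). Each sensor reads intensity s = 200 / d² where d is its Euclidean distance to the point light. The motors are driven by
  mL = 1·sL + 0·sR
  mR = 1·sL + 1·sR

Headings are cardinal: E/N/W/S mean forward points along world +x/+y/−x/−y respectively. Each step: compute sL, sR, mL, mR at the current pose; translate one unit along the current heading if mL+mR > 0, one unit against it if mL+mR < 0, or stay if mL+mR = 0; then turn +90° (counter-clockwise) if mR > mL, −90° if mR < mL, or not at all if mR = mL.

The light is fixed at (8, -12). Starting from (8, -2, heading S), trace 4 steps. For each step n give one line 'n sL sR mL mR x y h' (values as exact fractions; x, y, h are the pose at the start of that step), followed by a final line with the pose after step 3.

n=0: pose=(8,-2,S); sL=20/9, sR=20/9; mL=20/9, mR=40/9; mL+mR=20/3 → advance +1; mR−mL=20/9 → turn +1·90°
n=1: pose=(8,-3,E); sL=40/29, sR=200/37; mL=40/29, mR=7280/1073; mL+mR=8760/1073 → advance +1; mR−mL=200/37 → turn +1·90°
n=2: pose=(9,-3,N); sL=25/13, sR=50/29; mL=25/13, mR=1375/377; mL+mR=2100/377 → advance +1; mR−mL=50/29 → turn +1·90°
n=3: pose=(9,-2,W); sL=200/49, sR=200/169; mL=200/49, mR=43600/8281; mL+mR=77400/8281 → advance +1; mR−mL=200/169 → turn +1·90°

0 20/9 20/9 20/9 40/9 8 -2 S
1 40/29 200/37 40/29 7280/1073 8 -3 E
2 25/13 50/29 25/13 1375/377 9 -3 N
3 200/49 200/169 200/49 43600/8281 9 -2 W
final 8 -2 S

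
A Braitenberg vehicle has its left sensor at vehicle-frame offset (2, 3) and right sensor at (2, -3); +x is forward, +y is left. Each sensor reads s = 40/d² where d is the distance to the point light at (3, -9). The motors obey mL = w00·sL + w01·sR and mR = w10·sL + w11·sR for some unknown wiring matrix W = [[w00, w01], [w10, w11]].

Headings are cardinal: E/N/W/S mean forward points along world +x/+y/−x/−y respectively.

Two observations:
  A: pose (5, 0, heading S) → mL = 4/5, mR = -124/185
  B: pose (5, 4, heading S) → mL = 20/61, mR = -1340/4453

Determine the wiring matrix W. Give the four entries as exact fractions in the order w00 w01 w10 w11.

obs A: pose=(5,0,S) → sL=20/37, sR=4/5, mL=4/5, mR=-124/185
obs B: pose=(5,4,S) → sL=20/73, sR=20/61, mL=20/61, mR=-1340/4453
sensor matrix S = [[20/37, 4/5], [20/73, 20/61]]; det S = -6912/164761
solve [mL_A; mL_B] = S·[w00; w01] and [mR_A; mR_B] = S·[w10; w11]:
  w00 = 0, w01 = 1, w10 = -1/2, w11 = -1/2

0 1 -1/2 -1/2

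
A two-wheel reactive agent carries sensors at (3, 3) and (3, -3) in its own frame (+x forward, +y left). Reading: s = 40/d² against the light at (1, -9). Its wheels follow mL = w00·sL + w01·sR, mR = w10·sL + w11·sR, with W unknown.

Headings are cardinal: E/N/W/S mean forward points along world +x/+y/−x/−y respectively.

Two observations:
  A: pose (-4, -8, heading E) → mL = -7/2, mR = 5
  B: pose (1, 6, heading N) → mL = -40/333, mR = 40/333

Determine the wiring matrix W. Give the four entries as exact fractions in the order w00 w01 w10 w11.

obs A: pose=(-4,-8,E) → sL=2, sR=5, mL=-7/2, mR=5
obs B: pose=(1,6,N) → sL=40/333, sR=40/333, mL=-40/333, mR=40/333
sensor matrix S = [[2, 5], [40/333, 40/333]]; det S = -40/111
solve [mL_A; mL_B] = S·[w00; w01] and [mR_A; mR_B] = S·[w10; w11]:
  w00 = -1/2, w01 = -1/2, w10 = 0, w11 = 1

-1/2 -1/2 0 1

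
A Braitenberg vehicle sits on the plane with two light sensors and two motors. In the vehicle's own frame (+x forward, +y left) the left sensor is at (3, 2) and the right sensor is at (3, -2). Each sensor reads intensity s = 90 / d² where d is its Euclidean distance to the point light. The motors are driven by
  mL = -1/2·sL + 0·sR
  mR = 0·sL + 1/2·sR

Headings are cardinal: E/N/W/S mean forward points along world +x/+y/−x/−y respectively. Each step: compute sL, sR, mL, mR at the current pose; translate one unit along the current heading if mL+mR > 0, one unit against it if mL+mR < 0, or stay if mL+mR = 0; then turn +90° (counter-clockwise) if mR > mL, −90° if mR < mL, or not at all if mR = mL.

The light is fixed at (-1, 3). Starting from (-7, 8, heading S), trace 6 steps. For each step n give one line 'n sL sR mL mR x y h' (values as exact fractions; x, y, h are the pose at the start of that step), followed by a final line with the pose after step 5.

0 9/2 45/34 -9/4 45/68 -7 8 S
1 90/73 18/5 -45/73 9/5 -7 9 E
2 9/13 1 -9/26 1/2 -6 9 N
3 90/89 18/29 -45/89 9/29 -6 10 W
4 9/2 45/26 -9/4 45/52 -5 10 S
5 90/101 90/37 -45/101 45/37 -5 11 E
final -4 11 N

n=0: pose=(-7,8,S); sL=9/2, sR=45/34; mL=-9/4, mR=45/68; mL+mR=-27/17 → advance -1; mR−mL=99/34 → turn +1·90°
n=1: pose=(-7,9,E); sL=90/73, sR=18/5; mL=-45/73, mR=9/5; mL+mR=432/365 → advance +1; mR−mL=882/365 → turn +1·90°
n=2: pose=(-6,9,N); sL=9/13, sR=1; mL=-9/26, mR=1/2; mL+mR=2/13 → advance +1; mR−mL=11/13 → turn +1·90°
n=3: pose=(-6,10,W); sL=90/89, sR=18/29; mL=-45/89, mR=9/29; mL+mR=-504/2581 → advance -1; mR−mL=2106/2581 → turn +1·90°
n=4: pose=(-5,10,S); sL=9/2, sR=45/26; mL=-9/4, mR=45/52; mL+mR=-18/13 → advance -1; mR−mL=81/26 → turn +1·90°
n=5: pose=(-5,11,E); sL=90/101, sR=90/37; mL=-45/101, mR=45/37; mL+mR=2880/3737 → advance +1; mR−mL=6210/3737 → turn +1·90°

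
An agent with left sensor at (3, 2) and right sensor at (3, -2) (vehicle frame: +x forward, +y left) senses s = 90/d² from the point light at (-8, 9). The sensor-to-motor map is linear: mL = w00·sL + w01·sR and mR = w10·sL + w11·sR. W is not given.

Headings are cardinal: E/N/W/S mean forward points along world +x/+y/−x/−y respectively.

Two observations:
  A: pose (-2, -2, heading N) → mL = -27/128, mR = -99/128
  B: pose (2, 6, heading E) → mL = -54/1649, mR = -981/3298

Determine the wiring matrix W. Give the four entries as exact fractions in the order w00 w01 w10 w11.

obs A: pose=(-2,-2,N) → sL=9/8, sR=45/64, mL=-27/128, mR=-99/128
obs B: pose=(2,6,E) → sL=9/17, sR=45/97, mL=-54/1649, mR=-981/3298
sensor matrix S = [[9/8, 45/64], [9/17, 45/97]]; det S = 15795/105536
solve [mL_A; mL_B] = S·[w00; w01] and [mR_A; mR_B] = S·[w10; w11]:
  w00 = -1/2, w01 = 1/2, w10 = -1, w11 = 1/2

-1/2 1/2 -1 1/2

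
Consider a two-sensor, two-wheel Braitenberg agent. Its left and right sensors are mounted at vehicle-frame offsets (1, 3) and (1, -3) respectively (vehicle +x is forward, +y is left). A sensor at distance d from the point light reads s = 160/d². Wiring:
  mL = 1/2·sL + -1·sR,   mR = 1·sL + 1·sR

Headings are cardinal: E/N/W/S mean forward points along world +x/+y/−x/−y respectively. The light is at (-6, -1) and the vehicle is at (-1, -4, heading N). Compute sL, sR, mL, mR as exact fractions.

left sensor world pos  = (-4, -3); dL² = 8
right sensor world pos = (2, -3); dR² = 68
sL = 160/8 = 20
sR = 160/68 = 40/17
mL = 1/2·sL + -1·sR = 130/17
mR = 1·sL + 1·sR = 380/17

20 40/17 130/17 380/17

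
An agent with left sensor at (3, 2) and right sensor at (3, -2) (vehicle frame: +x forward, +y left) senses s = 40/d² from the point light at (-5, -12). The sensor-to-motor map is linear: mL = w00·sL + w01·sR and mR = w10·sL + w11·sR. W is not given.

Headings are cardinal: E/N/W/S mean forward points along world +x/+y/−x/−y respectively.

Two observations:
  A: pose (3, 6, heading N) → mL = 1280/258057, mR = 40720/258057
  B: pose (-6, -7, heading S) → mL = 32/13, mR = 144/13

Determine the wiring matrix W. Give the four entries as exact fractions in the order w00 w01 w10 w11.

1/2 -1/2 1 1

obs A: pose=(3,6,N) → sL=40/477, sR=40/541, mL=1280/258057, mR=40720/258057
obs B: pose=(-6,-7,S) → sL=8, sR=40/13, mL=32/13, mR=144/13
sensor matrix S = [[40/477, 40/541], [8, 40/13]]; det S = -1118720/3354741
solve [mL_A; mL_B] = S·[w00; w01] and [mR_A; mR_B] = S·[w10; w11]:
  w00 = 1/2, w01 = -1/2, w10 = 1, w11 = 1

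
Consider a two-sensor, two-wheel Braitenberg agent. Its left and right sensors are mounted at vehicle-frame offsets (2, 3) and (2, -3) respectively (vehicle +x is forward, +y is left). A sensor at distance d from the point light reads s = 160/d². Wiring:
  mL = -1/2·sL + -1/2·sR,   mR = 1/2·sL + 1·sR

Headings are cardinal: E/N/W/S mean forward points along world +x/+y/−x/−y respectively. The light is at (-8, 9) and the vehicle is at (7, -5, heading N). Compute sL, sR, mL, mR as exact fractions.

5/9 40/117 -35/78 145/234

left sensor world pos  = (4, -3); dL² = 288
right sensor world pos = (10, -3); dR² = 468
sL = 160/288 = 5/9
sR = 160/468 = 40/117
mL = -1/2·sL + -1/2·sR = -35/78
mR = 1/2·sL + 1·sR = 145/234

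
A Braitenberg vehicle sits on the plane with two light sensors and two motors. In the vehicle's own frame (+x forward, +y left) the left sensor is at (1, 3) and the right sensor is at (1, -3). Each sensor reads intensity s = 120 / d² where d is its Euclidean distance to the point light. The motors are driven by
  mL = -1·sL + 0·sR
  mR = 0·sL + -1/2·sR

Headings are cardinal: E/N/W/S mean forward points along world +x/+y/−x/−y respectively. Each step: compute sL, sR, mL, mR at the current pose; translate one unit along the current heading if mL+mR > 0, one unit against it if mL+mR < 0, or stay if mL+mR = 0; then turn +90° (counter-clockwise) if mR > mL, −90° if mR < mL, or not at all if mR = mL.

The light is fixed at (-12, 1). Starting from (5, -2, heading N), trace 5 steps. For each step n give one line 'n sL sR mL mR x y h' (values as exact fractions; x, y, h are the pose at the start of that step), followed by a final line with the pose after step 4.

n=0: pose=(5,-2,N); sL=3/5, sR=30/101; mL=-3/5, mR=-15/101; mL+mR=-378/505 → advance -1; mR−mL=228/505 → turn +1·90°
n=1: pose=(5,-3,W); sL=24/61, sR=120/257; mL=-24/61, mR=-60/257; mL+mR=-9828/15677 → advance -1; mR−mL=2508/15677 → turn +1·90°
n=2: pose=(6,-3,S); sL=60/233, sR=12/25; mL=-60/233, mR=-6/25; mL+mR=-2898/5825 → advance -1; mR−mL=102/5825 → turn +1·90°
n=3: pose=(6,-2,E); sL=120/361, sR=120/397; mL=-120/361, mR=-60/397; mL+mR=-69300/143317 → advance -1; mR−mL=25980/143317 → turn +1·90°
n=4: pose=(5,-2,N); sL=3/5, sR=30/101; mL=-3/5, mR=-15/101; mL+mR=-378/505 → advance -1; mR−mL=228/505 → turn +1·90°

0 3/5 30/101 -3/5 -15/101 5 -2 N
1 24/61 120/257 -24/61 -60/257 5 -3 W
2 60/233 12/25 -60/233 -6/25 6 -3 S
3 120/361 120/397 -120/361 -60/397 6 -2 E
4 3/5 30/101 -3/5 -15/101 5 -2 N
final 5 -3 W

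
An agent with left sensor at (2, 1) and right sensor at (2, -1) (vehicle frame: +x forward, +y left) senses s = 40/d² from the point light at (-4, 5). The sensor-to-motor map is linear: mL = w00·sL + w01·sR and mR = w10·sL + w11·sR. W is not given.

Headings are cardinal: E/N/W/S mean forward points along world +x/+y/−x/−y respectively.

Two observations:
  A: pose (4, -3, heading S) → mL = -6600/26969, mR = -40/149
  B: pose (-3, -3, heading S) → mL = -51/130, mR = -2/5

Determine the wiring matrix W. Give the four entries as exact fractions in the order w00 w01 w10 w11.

-1/2 -1/2 0 -1

obs A: pose=(4,-3,S) → sL=40/181, sR=40/149, mL=-6600/26969, mR=-40/149
obs B: pose=(-3,-3,S) → sL=5/13, sR=2/5, mL=-51/130, mR=-2/5
sensor matrix S = [[40/181, 40/149], [5/13, 2/5]]; det S = -5208/350597
solve [mL_A; mL_B] = S·[w00; w01] and [mR_A; mR_B] = S·[w10; w11]:
  w00 = -1/2, w01 = -1/2, w10 = 0, w11 = -1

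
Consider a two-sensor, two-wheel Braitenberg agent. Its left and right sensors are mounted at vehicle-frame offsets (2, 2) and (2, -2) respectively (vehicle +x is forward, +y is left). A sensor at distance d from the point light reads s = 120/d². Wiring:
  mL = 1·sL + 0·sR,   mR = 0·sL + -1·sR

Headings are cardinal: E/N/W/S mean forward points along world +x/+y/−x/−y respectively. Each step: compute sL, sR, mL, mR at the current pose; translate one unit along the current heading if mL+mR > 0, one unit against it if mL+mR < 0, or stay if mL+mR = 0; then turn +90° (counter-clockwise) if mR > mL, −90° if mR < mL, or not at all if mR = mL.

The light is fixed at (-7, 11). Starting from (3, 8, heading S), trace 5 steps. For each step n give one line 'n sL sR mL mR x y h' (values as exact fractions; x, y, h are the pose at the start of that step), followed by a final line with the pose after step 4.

n=0: pose=(3,8,S); sL=120/169, sR=120/89; mL=120/169, mR=-120/89; mL+mR=-9600/15041 → advance -1; mR−mL=-30960/15041 → turn -1·90°
n=1: pose=(3,9,W); sL=3/2, sR=15/8; mL=3/2, mR=-15/8; mL+mR=-3/8 → advance -1; mR−mL=-27/8 → turn -1·90°
n=2: pose=(4,9,N); sL=40/27, sR=120/169; mL=40/27, mR=-120/169; mL+mR=3520/4563 → advance +1; mR−mL=-10000/4563 → turn -1·90°
n=3: pose=(4,10,E); sL=12/17, sR=60/89; mL=12/17, mR=-60/89; mL+mR=48/1513 → advance +1; mR−mL=-2088/1513 → turn -1·90°
n=4: pose=(5,10,S); sL=24/41, sR=120/109; mL=24/41, mR=-120/109; mL+mR=-2304/4469 → advance -1; mR−mL=-7536/4469 → turn -1·90°

0 120/169 120/89 120/169 -120/89 3 8 S
1 3/2 15/8 3/2 -15/8 3 9 W
2 40/27 120/169 40/27 -120/169 4 9 N
3 12/17 60/89 12/17 -60/89 4 10 E
4 24/41 120/109 24/41 -120/109 5 10 S
final 5 11 W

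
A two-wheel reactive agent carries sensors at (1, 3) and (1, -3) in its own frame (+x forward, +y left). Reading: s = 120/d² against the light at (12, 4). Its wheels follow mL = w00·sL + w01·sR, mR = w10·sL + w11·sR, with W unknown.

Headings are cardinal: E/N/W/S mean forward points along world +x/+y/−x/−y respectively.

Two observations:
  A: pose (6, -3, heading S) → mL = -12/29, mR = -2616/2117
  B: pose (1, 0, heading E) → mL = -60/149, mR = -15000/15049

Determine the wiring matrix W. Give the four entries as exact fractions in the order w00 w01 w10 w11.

0 -1/2 -1/2 -1/2

obs A: pose=(6,-3,S) → sL=120/73, sR=24/29, mL=-12/29, mR=-2616/2117
obs B: pose=(1,0,E) → sL=120/101, sR=120/149, mL=-60/149, mR=-15000/15049
sensor matrix S = [[120/73, 24/29], [120/101, 120/149]]; det S = 10851840/31858733
solve [mL_A; mL_B] = S·[w00; w01] and [mR_A; mR_B] = S·[w10; w11]:
  w00 = 0, w01 = -1/2, w10 = -1/2, w11 = -1/2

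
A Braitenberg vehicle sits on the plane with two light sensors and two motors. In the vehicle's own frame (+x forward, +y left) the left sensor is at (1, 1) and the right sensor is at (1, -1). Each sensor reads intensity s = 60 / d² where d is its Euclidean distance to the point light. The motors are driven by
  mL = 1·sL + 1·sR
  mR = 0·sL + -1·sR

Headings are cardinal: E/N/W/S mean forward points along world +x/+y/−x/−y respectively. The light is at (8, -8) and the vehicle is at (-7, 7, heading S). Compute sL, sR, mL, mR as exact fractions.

left sensor world pos  = (-6, 6); dL² = 392
right sensor world pos = (-8, 6); dR² = 452
sL = 60/392 = 15/98
sR = 60/452 = 15/113
mL = 1·sL + 1·sR = 3165/11074
mR = 0·sL + -1·sR = -15/113

15/98 15/113 3165/11074 -15/113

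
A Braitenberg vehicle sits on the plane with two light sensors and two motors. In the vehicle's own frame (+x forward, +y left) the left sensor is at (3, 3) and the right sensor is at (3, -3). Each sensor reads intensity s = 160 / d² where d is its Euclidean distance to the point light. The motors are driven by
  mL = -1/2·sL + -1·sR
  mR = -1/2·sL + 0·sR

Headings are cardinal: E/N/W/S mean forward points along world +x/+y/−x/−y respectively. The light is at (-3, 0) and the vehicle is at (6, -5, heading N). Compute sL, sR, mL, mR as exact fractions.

4 40/37 -114/37 -2

left sensor world pos  = (3, -2); dL² = 40
right sensor world pos = (9, -2); dR² = 148
sL = 160/40 = 4
sR = 160/148 = 40/37
mL = -1/2·sL + -1·sR = -114/37
mR = -1/2·sL + 0·sR = -2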